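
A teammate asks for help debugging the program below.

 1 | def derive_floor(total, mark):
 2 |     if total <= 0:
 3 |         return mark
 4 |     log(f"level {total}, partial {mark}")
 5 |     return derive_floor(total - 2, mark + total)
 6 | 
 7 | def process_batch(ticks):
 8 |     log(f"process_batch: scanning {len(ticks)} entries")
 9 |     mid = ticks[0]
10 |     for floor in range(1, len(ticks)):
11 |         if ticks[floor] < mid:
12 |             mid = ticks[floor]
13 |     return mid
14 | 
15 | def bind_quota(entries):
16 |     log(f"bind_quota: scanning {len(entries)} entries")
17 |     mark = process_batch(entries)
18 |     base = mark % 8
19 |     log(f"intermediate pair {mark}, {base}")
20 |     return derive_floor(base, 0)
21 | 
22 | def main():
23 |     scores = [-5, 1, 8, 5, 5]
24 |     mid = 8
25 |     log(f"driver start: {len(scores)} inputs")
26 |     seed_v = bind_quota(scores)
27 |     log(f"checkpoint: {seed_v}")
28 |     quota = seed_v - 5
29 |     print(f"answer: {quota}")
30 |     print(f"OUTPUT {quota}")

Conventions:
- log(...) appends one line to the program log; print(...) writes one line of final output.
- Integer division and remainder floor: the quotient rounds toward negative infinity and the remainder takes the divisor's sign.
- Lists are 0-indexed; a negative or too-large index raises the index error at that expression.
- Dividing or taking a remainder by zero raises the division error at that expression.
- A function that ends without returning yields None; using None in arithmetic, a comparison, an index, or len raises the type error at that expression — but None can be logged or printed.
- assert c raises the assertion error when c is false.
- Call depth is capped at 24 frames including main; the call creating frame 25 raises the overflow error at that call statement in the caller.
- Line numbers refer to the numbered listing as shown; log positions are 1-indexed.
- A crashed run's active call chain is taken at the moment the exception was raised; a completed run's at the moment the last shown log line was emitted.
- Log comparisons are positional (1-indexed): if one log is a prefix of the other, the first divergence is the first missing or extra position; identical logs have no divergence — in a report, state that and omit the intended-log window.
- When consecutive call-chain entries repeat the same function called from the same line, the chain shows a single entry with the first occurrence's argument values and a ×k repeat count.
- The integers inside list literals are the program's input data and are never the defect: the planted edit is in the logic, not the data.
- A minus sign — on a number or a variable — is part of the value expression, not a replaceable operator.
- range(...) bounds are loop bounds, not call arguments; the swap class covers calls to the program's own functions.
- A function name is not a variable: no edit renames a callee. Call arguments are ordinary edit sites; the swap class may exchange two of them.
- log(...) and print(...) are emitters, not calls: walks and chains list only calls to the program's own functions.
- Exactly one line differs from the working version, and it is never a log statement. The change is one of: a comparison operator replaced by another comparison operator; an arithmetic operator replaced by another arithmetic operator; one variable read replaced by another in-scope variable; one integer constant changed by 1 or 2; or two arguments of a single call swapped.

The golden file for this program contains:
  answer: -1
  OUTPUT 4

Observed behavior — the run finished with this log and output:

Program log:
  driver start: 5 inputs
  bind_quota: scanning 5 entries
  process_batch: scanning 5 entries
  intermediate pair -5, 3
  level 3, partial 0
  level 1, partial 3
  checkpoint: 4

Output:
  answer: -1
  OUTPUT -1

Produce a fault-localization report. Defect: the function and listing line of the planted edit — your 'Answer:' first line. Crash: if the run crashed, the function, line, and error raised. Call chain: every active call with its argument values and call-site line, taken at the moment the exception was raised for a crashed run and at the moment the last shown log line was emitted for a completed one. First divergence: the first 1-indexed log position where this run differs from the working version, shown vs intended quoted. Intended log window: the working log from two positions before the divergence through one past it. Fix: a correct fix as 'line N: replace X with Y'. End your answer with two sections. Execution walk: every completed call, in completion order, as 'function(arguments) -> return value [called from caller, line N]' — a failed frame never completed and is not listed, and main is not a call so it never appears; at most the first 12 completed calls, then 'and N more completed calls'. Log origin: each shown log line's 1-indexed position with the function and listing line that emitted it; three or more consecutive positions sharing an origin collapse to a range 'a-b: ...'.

Answer: the defect is in main at line 30.
Key observation: The logs agree in full; only the final output differs.
Call chain: main.
First divergence: none; the two logs match at every position.
Execution walk:
  process_batch([-5, 1, 8, 5, 5]) -> -5  [called from bind_quota, line 17]
  derive_floor(-1, 4) -> 4  [called from derive_floor, line 5]
  derive_floor(1, 3) -> 4  [called from derive_floor, line 5]
  derive_floor(3, 0) -> 4  [called from bind_quota, line 20]
  bind_quota([-5, 1, 8, 5, 5]) -> 4  [called from main, line 26]
Log origin:
  1 — main, line 25
  2 — bind_quota, line 16
  3 — process_batch, line 8
  4 — bind_quota, line 19
  5 — derive_floor, line 4
  6 — derive_floor, line 4
  7 — main, line 27
A correct fix: line 30: replace `quota` with `seed_v`.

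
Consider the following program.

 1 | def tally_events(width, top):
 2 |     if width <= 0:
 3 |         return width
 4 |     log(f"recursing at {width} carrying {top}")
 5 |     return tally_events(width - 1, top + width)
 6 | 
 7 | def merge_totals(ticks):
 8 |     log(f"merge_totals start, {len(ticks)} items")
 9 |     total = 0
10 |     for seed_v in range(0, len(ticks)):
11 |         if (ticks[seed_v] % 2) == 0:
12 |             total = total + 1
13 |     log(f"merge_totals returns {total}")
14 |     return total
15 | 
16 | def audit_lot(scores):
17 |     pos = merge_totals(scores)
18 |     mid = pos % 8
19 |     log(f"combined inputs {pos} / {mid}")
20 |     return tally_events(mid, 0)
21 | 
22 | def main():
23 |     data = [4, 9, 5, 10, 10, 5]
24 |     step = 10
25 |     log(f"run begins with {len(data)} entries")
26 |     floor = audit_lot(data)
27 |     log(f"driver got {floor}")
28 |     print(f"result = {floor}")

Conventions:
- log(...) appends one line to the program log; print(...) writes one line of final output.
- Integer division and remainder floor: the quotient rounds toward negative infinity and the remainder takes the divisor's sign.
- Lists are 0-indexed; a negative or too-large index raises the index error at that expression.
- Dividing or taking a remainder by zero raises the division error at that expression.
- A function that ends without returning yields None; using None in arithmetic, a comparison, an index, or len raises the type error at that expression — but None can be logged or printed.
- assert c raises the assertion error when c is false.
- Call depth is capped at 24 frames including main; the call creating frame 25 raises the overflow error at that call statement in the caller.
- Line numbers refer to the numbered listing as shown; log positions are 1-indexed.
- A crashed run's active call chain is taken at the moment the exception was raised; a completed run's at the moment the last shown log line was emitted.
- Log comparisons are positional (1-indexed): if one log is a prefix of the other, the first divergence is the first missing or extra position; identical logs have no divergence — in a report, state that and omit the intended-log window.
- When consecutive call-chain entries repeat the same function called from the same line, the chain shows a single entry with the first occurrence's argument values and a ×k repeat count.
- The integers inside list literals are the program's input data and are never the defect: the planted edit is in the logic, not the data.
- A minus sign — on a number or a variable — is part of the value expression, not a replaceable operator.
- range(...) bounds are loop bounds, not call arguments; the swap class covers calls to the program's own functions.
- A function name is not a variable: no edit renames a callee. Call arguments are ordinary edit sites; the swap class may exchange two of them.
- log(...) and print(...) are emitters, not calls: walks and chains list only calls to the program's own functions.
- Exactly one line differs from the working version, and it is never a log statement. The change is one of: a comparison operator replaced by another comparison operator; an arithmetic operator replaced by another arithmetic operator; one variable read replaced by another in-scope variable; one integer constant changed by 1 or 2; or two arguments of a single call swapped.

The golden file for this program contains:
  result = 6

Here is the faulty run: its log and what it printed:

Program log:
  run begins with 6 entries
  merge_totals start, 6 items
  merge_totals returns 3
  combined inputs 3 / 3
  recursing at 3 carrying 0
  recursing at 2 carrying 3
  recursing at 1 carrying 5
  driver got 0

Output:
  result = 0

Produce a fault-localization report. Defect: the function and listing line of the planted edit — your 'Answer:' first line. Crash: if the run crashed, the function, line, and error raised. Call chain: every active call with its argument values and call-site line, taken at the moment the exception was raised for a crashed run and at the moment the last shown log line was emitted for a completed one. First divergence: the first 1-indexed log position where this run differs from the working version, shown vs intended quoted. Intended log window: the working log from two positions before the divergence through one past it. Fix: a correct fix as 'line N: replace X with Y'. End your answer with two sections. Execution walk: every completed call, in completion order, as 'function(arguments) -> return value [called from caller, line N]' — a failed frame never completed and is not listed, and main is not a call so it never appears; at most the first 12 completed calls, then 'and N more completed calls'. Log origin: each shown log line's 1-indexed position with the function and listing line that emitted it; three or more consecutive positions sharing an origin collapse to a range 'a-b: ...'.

Answer: the defect is in tally_events at line 3.
Key observation: At log position 8 the runs split — shown 'driver got 0', but the working version logs 'driver got 6'.
Call chain: main.
First divergence: position 8 — the shown line 'driver got 0' should read 'driver got 6'.
Intended log window:
  6: recursing at 2 carrying 3
  7: recursing at 1 carrying 5
  8: driver got 6
Execution walk:
  merge_totals([4, 9, 5, 10, 10, 5]) -> 3  [called from audit_lot, line 17]
  tally_events(0, 6) -> 0  [called from tally_events, line 5]
  tally_events(1, 5) -> 0  [called from tally_events, line 5]
  tally_events(2, 3) -> 0  [called from tally_events, line 5]
  tally_events(3, 0) -> 0  [called from audit_lot, line 20]
  audit_lot([4, 9, 5, 10, 10, 5]) -> 0  [called from main, line 26]
Log origin:
  1: from main, line 25
  2: from merge_totals, line 8
  3: from merge_totals, line 13
  4: from audit_lot, line 19
  5-7: from tally_events, line 4
  8: from main, line 27
A correct fix: line 3: replace `width` with `top`.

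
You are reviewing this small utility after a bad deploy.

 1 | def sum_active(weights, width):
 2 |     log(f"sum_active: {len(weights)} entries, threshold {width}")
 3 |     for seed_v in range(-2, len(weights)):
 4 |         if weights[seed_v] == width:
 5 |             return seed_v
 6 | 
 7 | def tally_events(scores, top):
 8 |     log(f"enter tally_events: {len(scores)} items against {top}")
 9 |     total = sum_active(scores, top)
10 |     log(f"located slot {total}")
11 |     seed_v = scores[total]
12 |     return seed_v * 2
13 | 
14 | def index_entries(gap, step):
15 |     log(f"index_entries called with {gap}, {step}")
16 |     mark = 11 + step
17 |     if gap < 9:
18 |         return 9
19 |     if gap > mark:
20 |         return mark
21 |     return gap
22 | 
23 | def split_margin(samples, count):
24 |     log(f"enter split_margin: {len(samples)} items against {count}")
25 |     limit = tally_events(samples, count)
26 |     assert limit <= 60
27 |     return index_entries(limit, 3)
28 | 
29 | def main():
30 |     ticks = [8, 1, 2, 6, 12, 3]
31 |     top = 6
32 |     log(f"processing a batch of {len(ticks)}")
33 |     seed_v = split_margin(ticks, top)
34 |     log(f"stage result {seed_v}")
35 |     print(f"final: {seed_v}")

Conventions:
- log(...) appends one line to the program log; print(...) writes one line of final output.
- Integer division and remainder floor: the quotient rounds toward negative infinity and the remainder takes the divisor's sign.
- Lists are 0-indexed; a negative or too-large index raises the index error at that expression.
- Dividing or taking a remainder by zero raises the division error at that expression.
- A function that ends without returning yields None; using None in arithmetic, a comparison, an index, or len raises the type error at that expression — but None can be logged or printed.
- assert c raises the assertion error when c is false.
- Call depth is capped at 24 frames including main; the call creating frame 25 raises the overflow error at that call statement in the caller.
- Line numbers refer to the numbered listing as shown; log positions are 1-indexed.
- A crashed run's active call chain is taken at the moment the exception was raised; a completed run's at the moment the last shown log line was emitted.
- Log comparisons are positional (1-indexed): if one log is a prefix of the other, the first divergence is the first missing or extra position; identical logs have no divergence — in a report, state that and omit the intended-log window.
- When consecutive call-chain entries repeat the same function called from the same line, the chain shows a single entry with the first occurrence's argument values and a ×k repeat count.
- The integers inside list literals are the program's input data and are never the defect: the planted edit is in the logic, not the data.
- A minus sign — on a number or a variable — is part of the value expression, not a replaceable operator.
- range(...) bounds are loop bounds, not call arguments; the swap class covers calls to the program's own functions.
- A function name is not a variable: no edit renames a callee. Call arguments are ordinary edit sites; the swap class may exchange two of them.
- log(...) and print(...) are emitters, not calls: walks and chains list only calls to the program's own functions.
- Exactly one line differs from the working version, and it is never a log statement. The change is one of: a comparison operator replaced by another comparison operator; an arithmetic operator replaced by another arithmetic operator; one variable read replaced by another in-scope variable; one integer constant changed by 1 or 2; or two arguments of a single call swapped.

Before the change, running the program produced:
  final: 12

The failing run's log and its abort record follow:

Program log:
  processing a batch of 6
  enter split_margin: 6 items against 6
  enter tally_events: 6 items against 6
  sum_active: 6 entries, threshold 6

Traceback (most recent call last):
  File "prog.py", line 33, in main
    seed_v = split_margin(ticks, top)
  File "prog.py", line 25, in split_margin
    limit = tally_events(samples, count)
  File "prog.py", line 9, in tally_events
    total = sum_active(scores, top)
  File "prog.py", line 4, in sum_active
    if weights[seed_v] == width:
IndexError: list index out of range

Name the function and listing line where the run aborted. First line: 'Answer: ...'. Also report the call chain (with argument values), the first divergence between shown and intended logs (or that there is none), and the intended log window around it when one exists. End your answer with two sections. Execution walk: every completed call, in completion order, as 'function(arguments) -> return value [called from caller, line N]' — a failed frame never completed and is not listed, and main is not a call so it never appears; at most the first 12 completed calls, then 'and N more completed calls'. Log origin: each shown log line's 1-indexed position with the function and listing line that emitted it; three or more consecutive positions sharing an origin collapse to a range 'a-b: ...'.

Answer: the error was raised in sum_active, line 4.
Key fact: The log ends early — 4 lines, where the working version next logs 'located slot 3'.
Call chain: main -> split_margin([8, 1, 2, 6, 12, 3], 6) (called at line 33) -> tally_events([8, 1, 2, 6, 12, 3], 6) (called at line 25) -> sum_active([8, 1, 2, 6, 12, 3], 6) (called at line 9).
First divergence: position 5 — the faulty run's log ends after 4 lines; the working version continues with 'located slot 3'.
Intended log window:
  3: enter tally_events: 6 items against 6
  4: sum_active: 6 entries, threshold 6
  5: located slot 3
  6: index_entries called with 12, 3
Execution walk:
  (no call completed)
Log line origins:
  1: emitted by main (line 32)
  2: emitted by split_margin (line 24)
  3: emitted by tally_events (line 8)
  4: emitted by sum_active (line 2)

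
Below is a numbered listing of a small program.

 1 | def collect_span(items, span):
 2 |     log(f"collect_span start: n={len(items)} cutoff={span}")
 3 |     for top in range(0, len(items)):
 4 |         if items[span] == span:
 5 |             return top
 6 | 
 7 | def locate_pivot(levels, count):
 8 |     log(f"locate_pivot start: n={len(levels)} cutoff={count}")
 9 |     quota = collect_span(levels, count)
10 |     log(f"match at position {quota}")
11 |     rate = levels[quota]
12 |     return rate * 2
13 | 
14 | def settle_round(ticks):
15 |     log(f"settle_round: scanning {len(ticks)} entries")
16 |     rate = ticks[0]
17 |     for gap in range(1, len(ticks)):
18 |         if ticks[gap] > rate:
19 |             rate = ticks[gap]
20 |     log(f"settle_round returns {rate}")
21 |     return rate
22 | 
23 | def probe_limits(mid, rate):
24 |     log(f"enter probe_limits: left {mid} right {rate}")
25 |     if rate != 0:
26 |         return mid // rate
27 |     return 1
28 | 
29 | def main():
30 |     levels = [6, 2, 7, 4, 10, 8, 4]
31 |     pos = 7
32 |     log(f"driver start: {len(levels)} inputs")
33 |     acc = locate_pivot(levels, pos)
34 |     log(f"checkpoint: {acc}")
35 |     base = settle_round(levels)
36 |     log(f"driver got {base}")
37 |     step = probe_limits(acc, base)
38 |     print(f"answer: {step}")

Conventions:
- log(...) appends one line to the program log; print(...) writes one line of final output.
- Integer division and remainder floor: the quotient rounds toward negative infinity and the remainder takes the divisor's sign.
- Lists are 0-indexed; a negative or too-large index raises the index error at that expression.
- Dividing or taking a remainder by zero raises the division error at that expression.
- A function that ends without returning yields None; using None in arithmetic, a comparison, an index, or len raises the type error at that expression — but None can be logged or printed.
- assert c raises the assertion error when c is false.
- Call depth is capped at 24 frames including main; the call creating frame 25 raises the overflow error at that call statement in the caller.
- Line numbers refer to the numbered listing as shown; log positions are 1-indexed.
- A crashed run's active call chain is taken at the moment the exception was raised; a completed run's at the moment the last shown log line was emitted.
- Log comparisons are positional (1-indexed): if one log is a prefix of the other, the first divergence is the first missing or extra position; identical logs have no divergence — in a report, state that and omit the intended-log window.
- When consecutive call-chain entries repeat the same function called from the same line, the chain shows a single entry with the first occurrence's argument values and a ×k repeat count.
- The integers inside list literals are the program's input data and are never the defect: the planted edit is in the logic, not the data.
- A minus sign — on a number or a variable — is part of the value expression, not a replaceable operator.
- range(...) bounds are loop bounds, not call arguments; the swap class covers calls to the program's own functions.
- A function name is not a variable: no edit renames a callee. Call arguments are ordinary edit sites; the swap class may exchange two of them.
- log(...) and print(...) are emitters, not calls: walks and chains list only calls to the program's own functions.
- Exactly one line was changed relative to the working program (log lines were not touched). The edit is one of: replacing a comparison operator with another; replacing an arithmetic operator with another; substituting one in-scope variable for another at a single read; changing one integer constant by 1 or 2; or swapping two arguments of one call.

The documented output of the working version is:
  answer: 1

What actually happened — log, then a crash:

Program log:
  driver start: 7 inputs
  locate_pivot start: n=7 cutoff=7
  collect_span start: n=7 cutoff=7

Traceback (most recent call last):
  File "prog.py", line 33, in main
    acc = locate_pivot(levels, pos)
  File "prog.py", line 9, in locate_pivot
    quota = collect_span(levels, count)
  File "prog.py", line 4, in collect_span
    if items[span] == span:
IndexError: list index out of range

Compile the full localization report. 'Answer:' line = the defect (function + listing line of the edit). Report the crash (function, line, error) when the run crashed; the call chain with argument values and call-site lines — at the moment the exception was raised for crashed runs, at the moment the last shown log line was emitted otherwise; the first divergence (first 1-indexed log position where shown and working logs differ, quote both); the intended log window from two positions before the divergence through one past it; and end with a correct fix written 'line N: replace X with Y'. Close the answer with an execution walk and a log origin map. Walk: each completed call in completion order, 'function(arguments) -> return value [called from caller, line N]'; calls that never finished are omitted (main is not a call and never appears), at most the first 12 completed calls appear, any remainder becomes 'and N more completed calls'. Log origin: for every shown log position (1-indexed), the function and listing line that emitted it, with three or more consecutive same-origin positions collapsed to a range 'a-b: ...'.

Answer: the defect is in collect_span at line 4.
Key observation: A complete run would log 'match at position 2' next, but this one stopped at 3 lines.
Crash: collect_span, line 4, IndexError.
Call chain: main -> locate_pivot([6, 2, 7, 4, 10, 8, 4], 7) (called at line 33) -> collect_span([6, 2, 7, 4, 10, 8, 4], 7) (called at line 9).
First divergence: position 4 — the faulty run's log ends after 3 lines; the working version continues with 'match at position 2'.
Intended log window:
  2: locate_pivot start: n=7 cutoff=7
  3: collect_span start: n=7 cutoff=7
  4: match at position 2
  5: checkpoint: 14
Execution walk:
  (no call completed)
Origin of each log line:
  1: emitted by main (line 32)
  2: emitted by locate_pivot (line 8)
  3: emitted by collect_span (line 2)
A correct fix: line 4: replace `items[span]` with `items[top]`.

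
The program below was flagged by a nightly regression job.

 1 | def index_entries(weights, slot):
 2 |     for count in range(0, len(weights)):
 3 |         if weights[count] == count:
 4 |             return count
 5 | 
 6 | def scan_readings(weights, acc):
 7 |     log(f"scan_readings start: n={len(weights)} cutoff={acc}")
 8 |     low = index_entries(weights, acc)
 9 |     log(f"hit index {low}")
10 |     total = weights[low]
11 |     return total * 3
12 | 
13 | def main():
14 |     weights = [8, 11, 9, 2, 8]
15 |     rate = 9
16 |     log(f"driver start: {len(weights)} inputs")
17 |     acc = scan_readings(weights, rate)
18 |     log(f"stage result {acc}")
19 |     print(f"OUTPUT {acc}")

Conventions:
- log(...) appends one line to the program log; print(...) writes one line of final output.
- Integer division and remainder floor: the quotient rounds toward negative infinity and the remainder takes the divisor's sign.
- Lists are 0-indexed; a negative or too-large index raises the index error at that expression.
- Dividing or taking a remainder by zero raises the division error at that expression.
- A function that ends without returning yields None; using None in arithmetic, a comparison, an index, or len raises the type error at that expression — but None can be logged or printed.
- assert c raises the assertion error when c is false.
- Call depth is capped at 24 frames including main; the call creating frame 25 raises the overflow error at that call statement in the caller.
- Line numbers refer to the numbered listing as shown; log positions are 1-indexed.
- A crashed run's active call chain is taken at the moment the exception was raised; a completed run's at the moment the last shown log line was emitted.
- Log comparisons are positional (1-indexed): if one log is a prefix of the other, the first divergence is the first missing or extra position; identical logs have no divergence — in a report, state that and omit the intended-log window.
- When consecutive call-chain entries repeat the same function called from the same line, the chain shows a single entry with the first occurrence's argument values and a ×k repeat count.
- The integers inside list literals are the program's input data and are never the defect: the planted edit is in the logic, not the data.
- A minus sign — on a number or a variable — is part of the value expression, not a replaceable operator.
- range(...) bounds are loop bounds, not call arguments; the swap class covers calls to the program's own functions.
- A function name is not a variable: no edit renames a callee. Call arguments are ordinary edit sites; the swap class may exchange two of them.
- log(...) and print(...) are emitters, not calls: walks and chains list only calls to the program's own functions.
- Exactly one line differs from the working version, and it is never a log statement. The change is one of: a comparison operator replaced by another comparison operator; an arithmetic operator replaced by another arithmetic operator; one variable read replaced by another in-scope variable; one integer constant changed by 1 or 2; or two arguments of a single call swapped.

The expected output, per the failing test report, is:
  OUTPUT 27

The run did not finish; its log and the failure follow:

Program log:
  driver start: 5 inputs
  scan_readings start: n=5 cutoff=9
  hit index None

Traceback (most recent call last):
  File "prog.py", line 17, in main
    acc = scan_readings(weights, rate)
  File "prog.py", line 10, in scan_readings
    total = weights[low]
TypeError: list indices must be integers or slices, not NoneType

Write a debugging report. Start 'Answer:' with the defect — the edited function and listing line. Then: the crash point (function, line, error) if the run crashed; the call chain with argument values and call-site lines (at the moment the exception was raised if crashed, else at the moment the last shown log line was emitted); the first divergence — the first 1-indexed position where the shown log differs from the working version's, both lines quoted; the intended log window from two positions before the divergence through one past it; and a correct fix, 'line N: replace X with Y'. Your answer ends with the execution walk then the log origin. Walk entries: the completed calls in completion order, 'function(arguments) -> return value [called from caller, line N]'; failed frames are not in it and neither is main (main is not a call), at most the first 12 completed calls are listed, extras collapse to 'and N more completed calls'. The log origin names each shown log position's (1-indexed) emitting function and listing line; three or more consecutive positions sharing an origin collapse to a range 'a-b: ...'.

Answer: the defect is in index_entries at line 3.
Key observation: At log position 3 the runs split — shown 'hit index None', but the working version logs 'hit index 2'.
Crash: scan_readings, line 10, TypeError.
Call chain: main -> scan_readings([8, 11, 9, 2, 8], 9) (called at line 17).
First divergence: position 3 — shown 'hit index None', intended 'hit index 2'.
Intended log window:
  1: driver start: 5 inputs
  2: scan_readings start: n=5 cutoff=9
  3: hit index 2
  4: stage result 27
Execution walk:
  index_entries([8, 11, 9, 2, 8], 9) -> None  [called from scan_readings, line 8]
Log line origins:
  1: emitted by main (line 16)
  2: emitted by scan_readings (line 7)
  3: emitted by scan_readings (line 9)
A correct fix: line 3: replace `weights[count] == count` with `weights[count] == slot`.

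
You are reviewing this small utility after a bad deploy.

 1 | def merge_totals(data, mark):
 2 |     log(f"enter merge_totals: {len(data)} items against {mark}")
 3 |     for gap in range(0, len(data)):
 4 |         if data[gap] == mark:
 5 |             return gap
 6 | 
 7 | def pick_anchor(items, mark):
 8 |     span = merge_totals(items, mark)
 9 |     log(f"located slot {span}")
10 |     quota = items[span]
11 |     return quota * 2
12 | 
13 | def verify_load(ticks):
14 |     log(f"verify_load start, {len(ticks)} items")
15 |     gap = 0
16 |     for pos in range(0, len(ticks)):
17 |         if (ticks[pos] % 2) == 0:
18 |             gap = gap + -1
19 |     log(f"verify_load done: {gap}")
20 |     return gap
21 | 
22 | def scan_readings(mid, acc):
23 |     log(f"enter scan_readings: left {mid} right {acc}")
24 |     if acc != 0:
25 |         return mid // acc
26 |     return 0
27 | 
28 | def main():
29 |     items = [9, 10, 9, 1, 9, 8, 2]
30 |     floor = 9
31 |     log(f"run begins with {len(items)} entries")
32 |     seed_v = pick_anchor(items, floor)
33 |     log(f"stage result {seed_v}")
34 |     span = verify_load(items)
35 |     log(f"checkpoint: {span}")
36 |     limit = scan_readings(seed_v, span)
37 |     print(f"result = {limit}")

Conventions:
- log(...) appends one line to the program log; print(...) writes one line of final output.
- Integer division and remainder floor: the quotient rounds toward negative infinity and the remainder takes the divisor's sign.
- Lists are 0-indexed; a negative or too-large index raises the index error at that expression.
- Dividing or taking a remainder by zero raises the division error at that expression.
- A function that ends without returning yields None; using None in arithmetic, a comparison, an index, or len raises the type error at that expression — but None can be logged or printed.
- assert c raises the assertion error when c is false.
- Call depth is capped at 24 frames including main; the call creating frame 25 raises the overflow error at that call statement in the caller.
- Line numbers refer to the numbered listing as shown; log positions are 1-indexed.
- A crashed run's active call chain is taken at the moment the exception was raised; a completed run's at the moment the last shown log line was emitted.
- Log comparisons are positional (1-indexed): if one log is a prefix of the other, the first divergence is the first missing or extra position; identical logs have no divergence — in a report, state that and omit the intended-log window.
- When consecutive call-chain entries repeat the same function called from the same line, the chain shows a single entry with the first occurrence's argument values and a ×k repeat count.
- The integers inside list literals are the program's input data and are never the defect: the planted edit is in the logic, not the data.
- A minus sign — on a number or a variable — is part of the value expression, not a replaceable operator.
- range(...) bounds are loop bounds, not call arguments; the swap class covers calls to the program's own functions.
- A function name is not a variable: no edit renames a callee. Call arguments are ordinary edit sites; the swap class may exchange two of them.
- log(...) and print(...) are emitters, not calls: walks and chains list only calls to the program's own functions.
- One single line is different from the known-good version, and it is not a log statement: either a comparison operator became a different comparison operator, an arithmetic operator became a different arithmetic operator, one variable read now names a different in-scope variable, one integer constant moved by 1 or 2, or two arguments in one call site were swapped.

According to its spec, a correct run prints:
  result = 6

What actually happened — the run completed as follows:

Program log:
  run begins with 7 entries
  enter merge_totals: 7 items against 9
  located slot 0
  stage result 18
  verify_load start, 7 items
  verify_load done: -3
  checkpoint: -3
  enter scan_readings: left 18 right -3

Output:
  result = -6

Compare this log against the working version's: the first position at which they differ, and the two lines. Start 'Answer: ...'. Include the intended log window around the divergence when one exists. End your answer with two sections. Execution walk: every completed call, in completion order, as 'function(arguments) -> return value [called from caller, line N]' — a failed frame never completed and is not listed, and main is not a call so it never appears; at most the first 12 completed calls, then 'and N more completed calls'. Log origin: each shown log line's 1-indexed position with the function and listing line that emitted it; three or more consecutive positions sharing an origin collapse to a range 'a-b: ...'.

Answer: position 6; shown 'verify_load done: -3' vs intended 'verify_load done: 3'.
Intended log window:
  4: stage result 18
  5: verify_load start, 7 items
  6: verify_load done: 3
  7: checkpoint: 3
Execution walk:
  merge_totals([9, 10, 9, 1, 9, 8, 2], 9) -> 0  [called from pick_anchor, line 8]
  pick_anchor([9, 10, 9, 1, 9, 8, 2], 9) -> 18  [called from main, line 32]
  verify_load([9, 10, 9, 1, 9, 8, 2]) -> -3  [called from main, line 34]
  scan_readings(18, -3) -> -6  [called from main, line 36]
Log origins:
  1: from main, line 31
  2: from merge_totals, line 2
  3: from pick_anchor, line 9
  4: from main, line 33
  5: from verify_load, line 14
  6: from verify_load, line 19
  7: from main, line 35
  8: from scan_readings, line 23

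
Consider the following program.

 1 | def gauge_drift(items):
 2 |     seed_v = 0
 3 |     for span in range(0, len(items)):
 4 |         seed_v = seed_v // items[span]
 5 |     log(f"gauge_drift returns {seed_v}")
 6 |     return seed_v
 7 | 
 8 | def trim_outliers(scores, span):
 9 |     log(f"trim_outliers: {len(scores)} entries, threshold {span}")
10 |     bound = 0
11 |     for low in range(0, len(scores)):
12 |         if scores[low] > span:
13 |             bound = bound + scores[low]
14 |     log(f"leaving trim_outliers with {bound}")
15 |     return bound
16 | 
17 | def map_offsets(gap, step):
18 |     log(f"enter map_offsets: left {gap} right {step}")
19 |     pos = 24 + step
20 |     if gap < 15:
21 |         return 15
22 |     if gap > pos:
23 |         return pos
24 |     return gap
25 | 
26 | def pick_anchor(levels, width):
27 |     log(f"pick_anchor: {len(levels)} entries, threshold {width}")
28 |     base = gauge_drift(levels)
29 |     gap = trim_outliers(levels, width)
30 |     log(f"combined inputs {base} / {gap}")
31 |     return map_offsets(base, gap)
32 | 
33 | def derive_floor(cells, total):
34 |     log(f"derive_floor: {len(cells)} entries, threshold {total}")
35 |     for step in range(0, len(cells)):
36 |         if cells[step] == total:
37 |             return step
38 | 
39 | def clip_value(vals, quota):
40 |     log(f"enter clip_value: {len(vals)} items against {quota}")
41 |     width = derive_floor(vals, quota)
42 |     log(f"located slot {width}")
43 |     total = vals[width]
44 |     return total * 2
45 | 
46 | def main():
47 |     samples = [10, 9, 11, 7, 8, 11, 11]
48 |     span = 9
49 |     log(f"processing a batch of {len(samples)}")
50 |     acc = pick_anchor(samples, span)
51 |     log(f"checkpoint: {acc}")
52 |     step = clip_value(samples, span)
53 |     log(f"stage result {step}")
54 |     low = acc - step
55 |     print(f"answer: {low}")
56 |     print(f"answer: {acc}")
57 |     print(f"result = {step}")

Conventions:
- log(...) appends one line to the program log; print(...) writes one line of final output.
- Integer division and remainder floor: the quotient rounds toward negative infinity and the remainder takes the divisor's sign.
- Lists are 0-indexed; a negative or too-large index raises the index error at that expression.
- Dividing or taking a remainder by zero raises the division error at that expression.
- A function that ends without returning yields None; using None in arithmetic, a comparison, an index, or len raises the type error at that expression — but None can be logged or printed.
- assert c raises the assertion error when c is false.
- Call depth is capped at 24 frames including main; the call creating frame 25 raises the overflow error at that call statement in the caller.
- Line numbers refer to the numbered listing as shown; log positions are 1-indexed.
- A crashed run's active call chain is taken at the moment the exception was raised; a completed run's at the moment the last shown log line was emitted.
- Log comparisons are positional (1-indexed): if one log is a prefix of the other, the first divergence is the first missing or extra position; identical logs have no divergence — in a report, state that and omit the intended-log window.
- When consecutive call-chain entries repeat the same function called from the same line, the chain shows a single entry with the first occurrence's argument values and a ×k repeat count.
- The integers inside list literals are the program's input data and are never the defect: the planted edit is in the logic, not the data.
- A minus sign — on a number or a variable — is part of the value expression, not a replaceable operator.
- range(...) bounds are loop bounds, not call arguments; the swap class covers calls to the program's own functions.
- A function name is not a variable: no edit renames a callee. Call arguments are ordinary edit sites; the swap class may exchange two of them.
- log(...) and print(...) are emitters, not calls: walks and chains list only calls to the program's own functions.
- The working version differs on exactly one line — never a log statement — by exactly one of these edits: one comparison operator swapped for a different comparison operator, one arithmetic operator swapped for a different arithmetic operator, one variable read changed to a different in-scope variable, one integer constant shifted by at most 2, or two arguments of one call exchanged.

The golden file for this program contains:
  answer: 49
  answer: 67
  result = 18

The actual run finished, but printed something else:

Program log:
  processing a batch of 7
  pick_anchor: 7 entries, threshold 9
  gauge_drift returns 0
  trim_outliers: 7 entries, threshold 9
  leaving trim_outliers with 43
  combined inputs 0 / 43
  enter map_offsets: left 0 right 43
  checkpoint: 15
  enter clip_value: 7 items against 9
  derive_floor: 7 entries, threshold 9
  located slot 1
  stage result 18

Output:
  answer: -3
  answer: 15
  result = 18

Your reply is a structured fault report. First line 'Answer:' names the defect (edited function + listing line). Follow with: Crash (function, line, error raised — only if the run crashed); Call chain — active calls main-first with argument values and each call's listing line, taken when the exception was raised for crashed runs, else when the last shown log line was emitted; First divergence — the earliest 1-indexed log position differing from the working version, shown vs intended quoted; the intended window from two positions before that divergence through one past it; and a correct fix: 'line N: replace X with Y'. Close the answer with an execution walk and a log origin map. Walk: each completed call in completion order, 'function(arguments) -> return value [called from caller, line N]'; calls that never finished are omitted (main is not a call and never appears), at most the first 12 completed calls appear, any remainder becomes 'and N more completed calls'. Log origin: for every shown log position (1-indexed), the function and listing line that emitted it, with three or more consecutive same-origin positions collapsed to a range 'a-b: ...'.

Answer: the defect is in gauge_drift at line 4.
Key fact: The log first diverges at position 3: the faulty run prints 'gauge_drift returns 0' where the working version prints 'gauge_drift returns 67'.
Call chain: main.
First divergence: position 3; shown 'gauge_drift returns 0' vs intended 'gauge_drift returns 67'.
Intended log window:
  1: processing a batch of 7
  2: pick_anchor: 7 entries, threshold 9
  3: gauge_drift returns 67
  4: trim_outliers: 7 entries, threshold 9
Execution walk:
  gauge_drift([10, 9, 11, 7, 8, 11, 11]) -> 0  [called from pick_anchor, line 28]
  trim_outliers([10, 9, 11, 7, 8, 11, 11], 9) -> 43  [called from pick_anchor, line 29]
  map_offsets(0, 43) -> 15  [called from pick_anchor, line 31]
  pick_anchor([10, 9, 11, 7, 8, 11, 11], 9) -> 15  [called from main, line 50]
  derive_floor([10, 9, 11, 7, 8, 11, 11], 9) -> 1  [called from clip_value, line 41]
  clip_value([10, 9, 11, 7, 8, 11, 11], 9) -> 18  [called from main, line 52]
Origin of each log line:
  1: logged in main at line 49
  2: logged in pick_anchor at line 27
  3: logged in gauge_drift at line 5
  4: logged in trim_outliers at line 9
  5: logged in trim_outliers at line 14
  6: logged in pick_anchor at line 30
  7: logged in map_offsets at line 18
  8: logged in main at line 51
  9: logged in clip_value at line 40
  10: logged in derive_floor at line 34
  11: logged in clip_value at line 42
  12: logged in main at line 53
A correct fix: line 4: replace `//` with `+`.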